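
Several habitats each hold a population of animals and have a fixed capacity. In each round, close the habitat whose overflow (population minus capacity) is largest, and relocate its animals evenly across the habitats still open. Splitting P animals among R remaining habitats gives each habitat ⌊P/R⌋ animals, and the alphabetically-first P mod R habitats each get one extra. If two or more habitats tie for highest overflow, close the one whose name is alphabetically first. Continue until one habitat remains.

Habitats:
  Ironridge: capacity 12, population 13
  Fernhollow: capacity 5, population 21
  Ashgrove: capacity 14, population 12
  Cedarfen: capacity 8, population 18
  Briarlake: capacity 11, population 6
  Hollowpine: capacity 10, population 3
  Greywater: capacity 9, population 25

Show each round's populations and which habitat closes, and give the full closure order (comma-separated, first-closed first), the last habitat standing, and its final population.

Closure order: Fernhollow, Greywater, Cedarfen, Ironridge, Ashgrove, Briarlake
Last habitat: Hollowpine with 98 animals

Round 1: Ashgrove=12 Briarlake=6 Cedarfen=18 Fernhollow=21 Greywater=25 Hollowpine=3 Ironridge=13 → close Fernhollow (overflow 16)
  21÷6 = 3 each, +1 to first 3
Round 2: Ashgrove=16 Briarlake=10 Cedarfen=22 Greywater=28 Hollowpine=6 Ironridge=16 → close Greywater (overflow 19)
  28÷5 = 5 each, +1 to first 3
Round 3: Ashgrove=22 Briarlake=16 Cedarfen=28 Hollowpine=11 Ironridge=21 → close Cedarfen (overflow 20)
  28÷4 = 7 each, +1 to first 0
Round 4: Ashgrove=29 Briarlake=23 Hollowpine=18 Ironridge=28 → close Ironridge (overflow 16)
  28÷3 = 9 each, +1 to first 1
Round 5: Ashgrove=39 Briarlake=32 Hollowpine=27 → close Ashgrove (overflow 25)
  39÷2 = 19 each, +1 to first 1
Round 6: Briarlake=52 Hollowpine=46 → close Briarlake (overflow 41)
  52÷1 = 52 each, +1 to first 0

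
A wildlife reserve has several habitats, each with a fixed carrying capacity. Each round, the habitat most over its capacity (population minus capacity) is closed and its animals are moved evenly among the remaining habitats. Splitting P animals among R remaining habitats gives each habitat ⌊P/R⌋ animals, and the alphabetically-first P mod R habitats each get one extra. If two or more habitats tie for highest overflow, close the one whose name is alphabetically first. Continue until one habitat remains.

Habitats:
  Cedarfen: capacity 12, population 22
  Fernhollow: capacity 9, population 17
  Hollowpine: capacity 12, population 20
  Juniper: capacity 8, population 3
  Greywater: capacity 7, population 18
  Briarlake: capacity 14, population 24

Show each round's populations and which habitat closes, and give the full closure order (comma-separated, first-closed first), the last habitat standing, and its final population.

Round 1: Briarlake=24 Cedarfen=22 Fernhollow=17 Greywater=18 Hollowpine=20 Juniper=3 → close Greywater (overflow 11)
  18÷5 = 3 each, +1 to first 3
Round 2: Briarlake=28 Cedarfen=26 Fernhollow=21 Hollowpine=23 Juniper=6 → close Briarlake (overflow 14)
  28÷4 = 7 each, +1 to first 0
Round 3: Cedarfen=33 Fernhollow=28 Hollowpine=30 Juniper=13 → close Cedarfen (overflow 21)
  33÷3 = 11 each, +1 to first 0
Round 4: Fernhollow=39 Hollowpine=41 Juniper=24 → close Fernhollow (overflow 30)
  39÷2 = 19 each, +1 to first 1
Round 5: Hollowpine=61 Juniper=43 → close Hollowpine (overflow 49)
  61÷1 = 61 each, +1 to first 0

Closure order: Greywater, Briarlake, Cedarfen, Fernhollow, Hollowpine
Last habitat: Juniper with 104 animals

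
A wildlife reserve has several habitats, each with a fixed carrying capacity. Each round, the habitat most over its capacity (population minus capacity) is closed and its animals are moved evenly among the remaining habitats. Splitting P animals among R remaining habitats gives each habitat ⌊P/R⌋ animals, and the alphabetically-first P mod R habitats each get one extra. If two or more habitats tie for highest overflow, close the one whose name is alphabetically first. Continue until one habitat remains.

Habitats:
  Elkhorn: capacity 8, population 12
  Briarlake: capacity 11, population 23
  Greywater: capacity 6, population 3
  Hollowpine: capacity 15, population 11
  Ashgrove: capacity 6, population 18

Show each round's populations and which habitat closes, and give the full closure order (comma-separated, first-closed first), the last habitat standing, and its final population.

Closure order: Ashgrove, Briarlake, Elkhorn, Greywater
Last habitat: Hollowpine with 67 animals

Round 1: Ashgrove=18 Briarlake=23 Elkhorn=12 Greywater=3 Hollowpine=11 → close Ashgrove (overflow 12)
  18÷4 = 4 each, +1 to first 2
Round 2: Briarlake=28 Elkhorn=17 Greywater=7 Hollowpine=15 → close Briarlake (overflow 17)
  28÷3 = 9 each, +1 to first 1
Round 3: Elkhorn=27 Greywater=16 Hollowpine=24 → close Elkhorn (overflow 19)
  27÷2 = 13 each, +1 to first 1
Round 4: Greywater=30 Hollowpine=37 → close Greywater (overflow 24)
  30÷1 = 30 each, +1 to first 0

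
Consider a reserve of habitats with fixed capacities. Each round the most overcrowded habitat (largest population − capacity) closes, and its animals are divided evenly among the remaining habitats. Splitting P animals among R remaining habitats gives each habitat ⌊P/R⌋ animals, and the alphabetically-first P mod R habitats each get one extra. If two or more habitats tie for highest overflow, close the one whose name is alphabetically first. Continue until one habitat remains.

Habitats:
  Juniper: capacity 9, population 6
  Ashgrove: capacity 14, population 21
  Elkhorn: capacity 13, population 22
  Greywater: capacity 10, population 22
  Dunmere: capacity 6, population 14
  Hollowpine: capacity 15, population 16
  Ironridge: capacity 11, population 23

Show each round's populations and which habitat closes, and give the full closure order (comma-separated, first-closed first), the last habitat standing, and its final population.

Closure order: Greywater, Ironridge, Elkhorn, Ashgrove, Dunmere, Hollowpine
Last habitat: Juniper with 124 animals

Round 1: Ashgrove=21 Dunmere=14 Elkhorn=22 Greywater=22 Hollowpine=16 Ironridge=23 Juniper=6 → close Greywater (overflow 12)
  22÷6 = 3 each, +1 to first 4
Round 2: Ashgrove=25 Dunmere=18 Elkhorn=26 Hollowpine=20 Ironridge=26 Juniper=9 → close Ironridge (overflow 15)
  26÷5 = 5 each, +1 to first 1
Round 3: Ashgrove=31 Dunmere=23 Elkhorn=31 Hollowpine=25 Juniper=14 → close Elkhorn (overflow 18)
  31÷4 = 7 each, +1 to first 3
Round 4: Ashgrove=39 Dunmere=31 Hollowpine=33 Juniper=21 → close Ashgrove (overflow 25)
  39÷3 = 13 each, +1 to first 0
Round 5: Dunmere=44 Hollowpine=46 Juniper=34 → close Dunmere (overflow 38)
  44÷2 = 22 each, +1 to first 0
Round 6: Hollowpine=68 Juniper=56 → close Hollowpine (overflow 53)
  68÷1 = 68 each, +1 to first 0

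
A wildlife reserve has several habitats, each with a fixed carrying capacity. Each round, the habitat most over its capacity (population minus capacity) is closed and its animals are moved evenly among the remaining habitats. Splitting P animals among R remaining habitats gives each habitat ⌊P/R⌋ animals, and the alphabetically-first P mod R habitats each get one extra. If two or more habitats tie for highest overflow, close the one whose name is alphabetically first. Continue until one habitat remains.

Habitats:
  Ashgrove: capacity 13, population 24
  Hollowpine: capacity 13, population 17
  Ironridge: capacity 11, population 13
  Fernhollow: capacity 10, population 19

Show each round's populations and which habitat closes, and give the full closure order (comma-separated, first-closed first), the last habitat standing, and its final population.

Round 1: Ashgrove=24 Fernhollow=19 Hollowpine=17 Ironridge=13 → close Ashgrove (overflow 11)
  24÷3 = 8 each, +1 to first 0
Round 2: Fernhollow=27 Hollowpine=25 Ironridge=21 → close Fernhollow (overflow 17)
  27÷2 = 13 each, +1 to first 1
Round 3: Hollowpine=39 Ironridge=34 → close Hollowpine (overflow 26)
  39÷1 = 39 each, +1 to first 0

Closure order: Ashgrove, Fernhollow, Hollowpine
Last habitat: Ironridge with 73 animals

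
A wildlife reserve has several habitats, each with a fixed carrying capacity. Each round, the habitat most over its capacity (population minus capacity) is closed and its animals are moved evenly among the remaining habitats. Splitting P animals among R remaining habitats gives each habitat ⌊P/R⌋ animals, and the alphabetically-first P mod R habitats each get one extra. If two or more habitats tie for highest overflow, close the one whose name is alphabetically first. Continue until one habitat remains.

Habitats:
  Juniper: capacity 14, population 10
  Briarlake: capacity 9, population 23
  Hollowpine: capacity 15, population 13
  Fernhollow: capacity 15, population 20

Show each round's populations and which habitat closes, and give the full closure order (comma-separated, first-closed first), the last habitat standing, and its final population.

Closure order: Briarlake, Fernhollow, Hollowpine
Last habitat: Juniper with 66 animals

Round 1: Briarlake=23 Fernhollow=20 Hollowpine=13 Juniper=10 → close Briarlake (overflow 14)
  23÷3 = 7 each, +1 to first 2
Round 2: Fernhollow=28 Hollowpine=21 Juniper=17 → close Fernhollow (overflow 13)
  28÷2 = 14 each, +1 to first 0
Round 3: Hollowpine=35 Juniper=31 → close Hollowpine (overflow 20)
  35÷1 = 35 each, +1 to first 0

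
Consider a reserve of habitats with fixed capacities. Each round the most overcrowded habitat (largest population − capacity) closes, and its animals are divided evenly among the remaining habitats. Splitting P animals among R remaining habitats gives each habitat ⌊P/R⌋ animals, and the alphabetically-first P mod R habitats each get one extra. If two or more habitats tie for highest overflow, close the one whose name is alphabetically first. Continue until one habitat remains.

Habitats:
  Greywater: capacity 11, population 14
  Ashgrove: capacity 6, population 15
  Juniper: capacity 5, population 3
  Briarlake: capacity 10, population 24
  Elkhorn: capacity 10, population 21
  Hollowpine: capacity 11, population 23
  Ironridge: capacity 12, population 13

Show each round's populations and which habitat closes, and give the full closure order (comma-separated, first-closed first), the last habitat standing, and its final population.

Closure order: Briarlake, Hollowpine, Elkhorn, Ashgrove, Greywater, Ironridge
Last habitat: Juniper with 113 animals

Round 1: Ashgrove=15 Briarlake=24 Elkhorn=21 Greywater=14 Hollowpine=23 Ironridge=13 Juniper=3 → close Briarlake (overflow 14)
  24÷6 = 4 each, +1 to first 0
Round 2: Ashgrove=19 Elkhorn=25 Greywater=18 Hollowpine=27 Ironridge=17 Juniper=7 → close Hollowpine (overflow 16)
  27÷5 = 5 each, +1 to first 2
Round 3: Ashgrove=25 Elkhorn=31 Greywater=23 Ironridge=22 Juniper=12 → close Elkhorn (overflow 21)
  31÷4 = 7 each, +1 to first 3
Round 4: Ashgrove=33 Greywater=31 Ironridge=30 Juniper=19 → close Ashgrove (overflow 27)
  33÷3 = 11 each, +1 to first 0
Round 5: Greywater=42 Ironridge=41 Juniper=30 → close Greywater (overflow 31)
  42÷2 = 21 each, +1 to first 0
Round 6: Ironridge=62 Juniper=51 → close Ironridge (overflow 50)
  62÷1 = 62 each, +1 to first 0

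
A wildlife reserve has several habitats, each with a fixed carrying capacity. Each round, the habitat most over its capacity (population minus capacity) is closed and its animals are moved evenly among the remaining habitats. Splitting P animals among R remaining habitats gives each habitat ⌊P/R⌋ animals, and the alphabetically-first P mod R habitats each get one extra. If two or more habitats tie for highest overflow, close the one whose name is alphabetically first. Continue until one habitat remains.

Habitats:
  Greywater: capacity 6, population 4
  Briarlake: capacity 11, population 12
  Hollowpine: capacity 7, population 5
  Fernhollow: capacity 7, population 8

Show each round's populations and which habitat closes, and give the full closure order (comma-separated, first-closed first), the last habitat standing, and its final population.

Round 1: Briarlake=12 Fernhollow=8 Greywater=4 Hollowpine=5 → close Briarlake (overflow 1)
  12÷3 = 4 each, +1 to first 0
Round 2: Fernhollow=12 Greywater=8 Hollowpine=9 → close Fernhollow (overflow 5)
  12÷2 = 6 each, +1 to first 0
Round 3: Greywater=14 Hollowpine=15 → close Greywater (overflow 8)
  14÷1 = 14 each, +1 to first 0

Closure order: Briarlake, Fernhollow, Greywater
Last habitat: Hollowpine with 29 animals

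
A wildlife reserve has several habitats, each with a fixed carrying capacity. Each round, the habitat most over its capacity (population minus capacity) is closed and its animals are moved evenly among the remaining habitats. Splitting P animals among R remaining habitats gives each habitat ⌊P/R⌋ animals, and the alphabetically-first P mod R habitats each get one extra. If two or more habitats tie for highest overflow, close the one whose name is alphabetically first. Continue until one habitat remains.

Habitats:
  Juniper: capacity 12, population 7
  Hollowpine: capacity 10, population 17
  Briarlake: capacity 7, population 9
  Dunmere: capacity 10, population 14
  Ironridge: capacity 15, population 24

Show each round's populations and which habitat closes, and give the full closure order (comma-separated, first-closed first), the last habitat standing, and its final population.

Closure order: Ironridge, Hollowpine, Dunmere, Briarlake
Last habitat: Juniper with 71 animals

Round 1: Briarlake=9 Dunmere=14 Hollowpine=17 Ironridge=24 Juniper=7 → close Ironridge (overflow 9)
  24÷4 = 6 each, +1 to first 0
Round 2: Briarlake=15 Dunmere=20 Hollowpine=23 Juniper=13 → close Hollowpine (overflow 13)
  23÷3 = 7 each, +1 to first 2
Round 3: Briarlake=23 Dunmere=28 Juniper=20 → close Dunmere (overflow 18)
  28÷2 = 14 each, +1 to first 0
Round 4: Briarlake=37 Juniper=34 → close Briarlake (overflow 30)
  37÷1 = 37 each, +1 to first 0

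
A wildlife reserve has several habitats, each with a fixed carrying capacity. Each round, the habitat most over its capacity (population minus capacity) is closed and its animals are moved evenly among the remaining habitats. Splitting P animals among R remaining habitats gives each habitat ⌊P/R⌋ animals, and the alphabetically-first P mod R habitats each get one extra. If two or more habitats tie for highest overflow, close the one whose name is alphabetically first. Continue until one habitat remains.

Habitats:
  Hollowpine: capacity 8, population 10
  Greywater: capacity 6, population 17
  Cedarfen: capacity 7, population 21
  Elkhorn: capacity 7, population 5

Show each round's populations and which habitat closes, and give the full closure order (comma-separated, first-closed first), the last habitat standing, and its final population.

Round 1: Cedarfen=21 Elkhorn=5 Greywater=17 Hollowpine=10 → close Cedarfen (overflow 14)
  21÷3 = 7 each, +1 to first 0
Round 2: Elkhorn=12 Greywater=24 Hollowpine=17 → close Greywater (overflow 18)
  24÷2 = 12 each, +1 to first 0
Round 3: Elkhorn=24 Hollowpine=29 → close Hollowpine (overflow 21)
  29÷1 = 29 each, +1 to first 0

Closure order: Cedarfen, Greywater, Hollowpine
Last habitat: Elkhorn with 53 animals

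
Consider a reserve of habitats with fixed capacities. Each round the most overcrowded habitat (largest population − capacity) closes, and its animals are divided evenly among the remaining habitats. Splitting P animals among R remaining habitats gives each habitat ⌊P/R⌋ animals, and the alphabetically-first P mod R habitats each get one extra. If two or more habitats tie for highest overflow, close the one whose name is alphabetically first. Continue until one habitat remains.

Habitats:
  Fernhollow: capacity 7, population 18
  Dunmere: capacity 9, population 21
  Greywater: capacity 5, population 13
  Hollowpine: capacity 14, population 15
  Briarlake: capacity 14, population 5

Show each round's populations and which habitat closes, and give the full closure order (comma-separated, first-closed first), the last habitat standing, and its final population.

Round 1: Briarlake=5 Dunmere=21 Fernhollow=18 Greywater=13 Hollowpine=15 → close Dunmere (overflow 12)
  21÷4 = 5 each, +1 to first 1
Round 2: Briarlake=11 Fernhollow=23 Greywater=18 Hollowpine=20 → close Fernhollow (overflow 16)
  23÷3 = 7 each, +1 to first 2
Round 3: Briarlake=19 Greywater=26 Hollowpine=27 → close Greywater (overflow 21)
  26÷2 = 13 each, +1 to first 0
Round 4: Briarlake=32 Hollowpine=40 → close Hollowpine (overflow 26)
  40÷1 = 40 each, +1 to first 0

Closure order: Dunmere, Fernhollow, Greywater, Hollowpine
Last habitat: Briarlake with 72 animals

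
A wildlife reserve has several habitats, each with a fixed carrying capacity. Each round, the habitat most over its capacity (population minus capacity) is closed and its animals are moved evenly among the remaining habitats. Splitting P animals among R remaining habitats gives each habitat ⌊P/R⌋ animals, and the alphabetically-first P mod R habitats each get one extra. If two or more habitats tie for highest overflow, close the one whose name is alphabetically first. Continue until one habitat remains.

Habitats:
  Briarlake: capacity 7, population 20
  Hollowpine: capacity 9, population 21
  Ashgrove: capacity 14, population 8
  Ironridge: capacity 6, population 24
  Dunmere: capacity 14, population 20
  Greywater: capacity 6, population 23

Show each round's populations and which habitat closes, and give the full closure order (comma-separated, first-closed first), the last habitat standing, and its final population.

Closure order: Ironridge, Greywater, Briarlake, Hollowpine, Dunmere
Last habitat: Ashgrove with 116 animals

Round 1: Ashgrove=8 Briarlake=20 Dunmere=20 Greywater=23 Hollowpine=21 Ironridge=24 → close Ironridge (overflow 18)
  24÷5 = 4 each, +1 to first 4
Round 2: Ashgrove=13 Briarlake=25 Dunmere=25 Greywater=28 Hollowpine=25 → close Greywater (overflow 22)
  28÷4 = 7 each, +1 to first 0
Round 3: Ashgrove=20 Briarlake=32 Dunmere=32 Hollowpine=32 → close Briarlake (overflow 25)
  32÷3 = 10 each, +1 to first 2
Round 4: Ashgrove=31 Dunmere=43 Hollowpine=42 → close Hollowpine (overflow 33)
  42÷2 = 21 each, +1 to first 0
Round 5: Ashgrove=52 Dunmere=64 → close Dunmere (overflow 50)
  64÷1 = 64 each, +1 to first 0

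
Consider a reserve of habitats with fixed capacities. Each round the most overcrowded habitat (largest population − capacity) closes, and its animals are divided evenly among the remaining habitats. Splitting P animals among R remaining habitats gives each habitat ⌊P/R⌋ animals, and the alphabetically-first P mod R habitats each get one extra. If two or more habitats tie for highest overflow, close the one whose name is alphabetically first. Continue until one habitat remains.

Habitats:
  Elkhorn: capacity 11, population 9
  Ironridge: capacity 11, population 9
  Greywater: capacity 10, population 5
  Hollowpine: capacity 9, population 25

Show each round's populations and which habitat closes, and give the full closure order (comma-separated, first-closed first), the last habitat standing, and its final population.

Closure order: Hollowpine, Elkhorn, Ironridge
Last habitat: Greywater with 48 animals

Round 1: Elkhorn=9 Greywater=5 Hollowpine=25 Ironridge=9 → close Hollowpine (overflow 16)
  25÷3 = 8 each, +1 to first 1
Round 2: Elkhorn=18 Greywater=13 Ironridge=17 → close Elkhorn (overflow 7)
  18÷2 = 9 each, +1 to first 0
Round 3: Greywater=22 Ironridge=26 → close Ironridge (overflow 15)
  26÷1 = 26 each, +1 to first 0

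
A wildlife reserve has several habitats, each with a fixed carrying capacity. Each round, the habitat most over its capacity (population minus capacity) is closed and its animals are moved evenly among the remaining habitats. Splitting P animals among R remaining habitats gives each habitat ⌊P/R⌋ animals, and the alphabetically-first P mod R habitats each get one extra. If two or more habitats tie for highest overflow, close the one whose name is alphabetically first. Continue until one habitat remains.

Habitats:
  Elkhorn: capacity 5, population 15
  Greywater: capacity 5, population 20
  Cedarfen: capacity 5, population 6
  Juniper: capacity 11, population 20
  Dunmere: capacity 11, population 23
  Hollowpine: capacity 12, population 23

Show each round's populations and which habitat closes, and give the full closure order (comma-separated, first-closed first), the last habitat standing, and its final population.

Closure order: Greywater, Dunmere, Hollowpine, Elkhorn, Juniper
Last habitat: Cedarfen with 107 animals

Round 1: Cedarfen=6 Dunmere=23 Elkhorn=15 Greywater=20 Hollowpine=23 Juniper=20 → close Greywater (overflow 15)
  20÷5 = 4 each, +1 to first 0
Round 2: Cedarfen=10 Dunmere=27 Elkhorn=19 Hollowpine=27 Juniper=24 → close Dunmere (overflow 16)
  27÷4 = 6 each, +1 to first 3
Round 3: Cedarfen=17 Elkhorn=26 Hollowpine=34 Juniper=30 → close Hollowpine (overflow 22)
  34÷3 = 11 each, +1 to first 1
Round 4: Cedarfen=29 Elkhorn=37 Juniper=41 → close Elkhorn (overflow 32)
  37÷2 = 18 each, +1 to first 1
Round 5: Cedarfen=48 Juniper=59 → close Juniper (overflow 48)
  59÷1 = 59 each, +1 to first 0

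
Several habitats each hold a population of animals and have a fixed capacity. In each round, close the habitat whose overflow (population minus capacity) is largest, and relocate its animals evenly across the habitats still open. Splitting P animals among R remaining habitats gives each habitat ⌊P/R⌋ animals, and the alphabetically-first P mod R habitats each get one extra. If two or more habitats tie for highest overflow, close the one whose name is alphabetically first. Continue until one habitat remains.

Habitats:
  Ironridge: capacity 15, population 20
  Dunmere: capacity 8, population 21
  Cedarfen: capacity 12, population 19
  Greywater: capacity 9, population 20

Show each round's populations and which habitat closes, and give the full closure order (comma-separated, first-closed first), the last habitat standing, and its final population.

Closure order: Dunmere, Greywater, Cedarfen
Last habitat: Ironridge with 80 animals

Round 1: Cedarfen=19 Dunmere=21 Greywater=20 Ironridge=20 → close Dunmere (overflow 13)
  21÷3 = 7 each, +1 to first 0
Round 2: Cedarfen=26 Greywater=27 Ironridge=27 → close Greywater (overflow 18)
  27÷2 = 13 each, +1 to first 1
Round 3: Cedarfen=40 Ironridge=40 → close Cedarfen (overflow 28)
  40÷1 = 40 each, +1 to first 0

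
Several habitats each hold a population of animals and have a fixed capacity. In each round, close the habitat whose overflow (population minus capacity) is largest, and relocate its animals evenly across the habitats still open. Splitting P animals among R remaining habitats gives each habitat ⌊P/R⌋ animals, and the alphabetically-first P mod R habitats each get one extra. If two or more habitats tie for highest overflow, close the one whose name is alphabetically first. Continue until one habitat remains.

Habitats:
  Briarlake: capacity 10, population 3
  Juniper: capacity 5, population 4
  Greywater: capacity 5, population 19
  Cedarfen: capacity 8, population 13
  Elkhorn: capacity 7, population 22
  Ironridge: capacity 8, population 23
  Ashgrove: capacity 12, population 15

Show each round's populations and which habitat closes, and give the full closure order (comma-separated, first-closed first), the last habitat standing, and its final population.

Closure order: Elkhorn, Greywater, Ironridge, Cedarfen, Ashgrove, Juniper
Last habitat: Briarlake with 99 animals

Round 1: Ashgrove=15 Briarlake=3 Cedarfen=13 Elkhorn=22 Greywater=19 Ironridge=23 Juniper=4 → close Elkhorn (overflow 15)
  22÷6 = 3 each, +1 to first 4
Round 2: Ashgrove=19 Briarlake=7 Cedarfen=17 Greywater=23 Ironridge=26 Juniper=7 → close Greywater (overflow 18)
  23÷5 = 4 each, +1 to first 3
Round 3: Ashgrove=24 Briarlake=12 Cedarfen=22 Ironridge=30 Juniper=11 → close Ironridge (overflow 22)
  30÷4 = 7 each, +1 to first 2
Round 4: Ashgrove=32 Briarlake=20 Cedarfen=29 Juniper=18 → close Cedarfen (overflow 21)
  29÷3 = 9 each, +1 to first 2
Round 5: Ashgrove=42 Briarlake=30 Juniper=27 → close Ashgrove (overflow 30)
  42÷2 = 21 each, +1 to first 0
Round 6: Briarlake=51 Juniper=48 → close Juniper (overflow 43)
  48÷1 = 48 each, +1 to first 0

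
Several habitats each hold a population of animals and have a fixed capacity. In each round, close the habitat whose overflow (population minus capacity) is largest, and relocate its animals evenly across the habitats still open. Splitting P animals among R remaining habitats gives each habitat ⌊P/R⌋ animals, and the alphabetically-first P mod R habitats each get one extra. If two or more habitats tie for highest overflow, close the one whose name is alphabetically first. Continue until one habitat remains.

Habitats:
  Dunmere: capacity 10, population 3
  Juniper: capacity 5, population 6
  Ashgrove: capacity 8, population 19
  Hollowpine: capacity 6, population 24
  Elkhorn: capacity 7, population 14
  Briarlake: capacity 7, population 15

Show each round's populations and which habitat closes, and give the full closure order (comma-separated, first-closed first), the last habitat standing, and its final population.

Round 1: Ashgrove=19 Briarlake=15 Dunmere=3 Elkhorn=14 Hollowpine=24 Juniper=6 → close Hollowpine (overflow 18)
  24÷5 = 4 each, +1 to first 4
Round 2: Ashgrove=24 Briarlake=20 Dunmere=8 Elkhorn=19 Juniper=10 → close Ashgrove (overflow 16)
  24÷4 = 6 each, +1 to first 0
Round 3: Briarlake=26 Dunmere=14 Elkhorn=25 Juniper=16 → close Briarlake (overflow 19)
  26÷3 = 8 each, +1 to first 2
Round 4: Dunmere=23 Elkhorn=34 Juniper=24 → close Elkhorn (overflow 27)
  34÷2 = 17 each, +1 to first 0
Round 5: Dunmere=40 Juniper=41 → close Juniper (overflow 36)
  41÷1 = 41 each, +1 to first 0

Closure order: Hollowpine, Ashgrove, Briarlake, Elkhorn, Juniper
Last habitat: Dunmere with 81 animals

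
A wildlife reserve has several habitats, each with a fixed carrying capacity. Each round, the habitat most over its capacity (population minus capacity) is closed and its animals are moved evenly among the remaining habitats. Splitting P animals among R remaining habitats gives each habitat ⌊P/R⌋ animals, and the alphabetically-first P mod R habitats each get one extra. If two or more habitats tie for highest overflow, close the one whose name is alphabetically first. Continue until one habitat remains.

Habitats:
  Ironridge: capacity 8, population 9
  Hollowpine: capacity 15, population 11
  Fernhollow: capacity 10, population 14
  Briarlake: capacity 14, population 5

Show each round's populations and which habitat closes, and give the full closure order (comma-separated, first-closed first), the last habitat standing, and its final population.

Round 1: Briarlake=5 Fernhollow=14 Hollowpine=11 Ironridge=9 → close Fernhollow (overflow 4)
  14÷3 = 4 each, +1 to first 2
Round 2: Briarlake=10 Hollowpine=16 Ironridge=13 → close Ironridge (overflow 5)
  13÷2 = 6 each, +1 to first 1
Round 3: Briarlake=17 Hollowpine=22 → close Hollowpine (overflow 7)
  22÷1 = 22 each, +1 to first 0

Closure order: Fernhollow, Ironridge, Hollowpine
Last habitat: Briarlake with 39 animals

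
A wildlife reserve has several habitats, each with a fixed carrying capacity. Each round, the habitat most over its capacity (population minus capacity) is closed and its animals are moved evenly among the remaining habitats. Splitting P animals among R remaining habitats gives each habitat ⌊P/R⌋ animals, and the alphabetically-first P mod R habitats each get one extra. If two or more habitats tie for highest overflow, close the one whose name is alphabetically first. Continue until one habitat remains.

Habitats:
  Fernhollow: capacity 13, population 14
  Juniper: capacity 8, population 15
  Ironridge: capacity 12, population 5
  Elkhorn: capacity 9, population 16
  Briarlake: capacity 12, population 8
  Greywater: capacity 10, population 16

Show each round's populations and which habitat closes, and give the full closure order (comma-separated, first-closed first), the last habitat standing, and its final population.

Round 1: Briarlake=8 Elkhorn=16 Fernhollow=14 Greywater=16 Ironridge=5 Juniper=15 → close Elkhorn (overflow 7)
  16÷5 = 3 each, +1 to first 1
Round 2: Briarlake=12 Fernhollow=17 Greywater=19 Ironridge=8 Juniper=18 → close Juniper (overflow 10)
  18÷4 = 4 each, +1 to first 2
Round 3: Briarlake=17 Fernhollow=22 Greywater=23 Ironridge=12 → close Greywater (overflow 13)
  23÷3 = 7 each, +1 to first 2
Round 4: Briarlake=25 Fernhollow=30 Ironridge=19 → close Fernhollow (overflow 17)
  30÷2 = 15 each, +1 to first 0
Round 5: Briarlake=40 Ironridge=34 → close Briarlake (overflow 28)
  40÷1 = 40 each, +1 to first 0

Closure order: Elkhorn, Juniper, Greywater, Fernhollow, Briarlake
Last habitat: Ironridge with 74 animals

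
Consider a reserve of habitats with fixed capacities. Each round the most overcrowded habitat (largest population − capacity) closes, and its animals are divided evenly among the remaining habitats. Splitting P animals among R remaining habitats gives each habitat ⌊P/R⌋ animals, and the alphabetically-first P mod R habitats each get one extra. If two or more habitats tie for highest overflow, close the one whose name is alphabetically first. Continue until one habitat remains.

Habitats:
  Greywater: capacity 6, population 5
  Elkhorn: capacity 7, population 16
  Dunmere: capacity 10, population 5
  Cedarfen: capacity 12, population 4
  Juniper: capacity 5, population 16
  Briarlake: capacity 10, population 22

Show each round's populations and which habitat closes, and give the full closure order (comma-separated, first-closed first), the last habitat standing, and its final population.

Round 1: Briarlake=22 Cedarfen=4 Dunmere=5 Elkhorn=16 Greywater=5 Juniper=16 → close Briarlake (overflow 12)
  22÷5 = 4 each, +1 to first 2
Round 2: Cedarfen=9 Dunmere=10 Elkhorn=20 Greywater=9 Juniper=20 → close Juniper (overflow 15)
  20÷4 = 5 each, +1 to first 0
Round 3: Cedarfen=14 Dunmere=15 Elkhorn=25 Greywater=14 → close Elkhorn (overflow 18)
  25÷3 = 8 each, +1 to first 1
Round 4: Cedarfen=23 Dunmere=23 Greywater=22 → close Greywater (overflow 16)
  22÷2 = 11 each, +1 to first 0
Round 5: Cedarfen=34 Dunmere=34 → close Dunmere (overflow 24)
  34÷1 = 34 each, +1 to first 0

Closure order: Briarlake, Juniper, Elkhorn, Greywater, Dunmere
Last habitat: Cedarfen with 68 animals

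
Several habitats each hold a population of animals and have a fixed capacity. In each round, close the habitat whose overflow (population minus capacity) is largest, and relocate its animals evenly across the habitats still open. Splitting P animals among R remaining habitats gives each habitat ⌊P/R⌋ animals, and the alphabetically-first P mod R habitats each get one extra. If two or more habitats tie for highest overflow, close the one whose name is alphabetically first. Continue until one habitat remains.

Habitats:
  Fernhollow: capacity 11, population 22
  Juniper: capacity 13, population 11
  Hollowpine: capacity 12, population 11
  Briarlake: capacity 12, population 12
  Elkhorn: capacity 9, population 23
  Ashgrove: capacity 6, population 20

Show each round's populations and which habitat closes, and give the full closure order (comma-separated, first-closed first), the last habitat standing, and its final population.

Closure order: Ashgrove, Elkhorn, Fernhollow, Briarlake, Hollowpine
Last habitat: Juniper with 99 animals

Round 1: Ashgrove=20 Briarlake=12 Elkhorn=23 Fernhollow=22 Hollowpine=11 Juniper=11 → close Ashgrove (overflow 14)
  20÷5 = 4 each, +1 to first 0
Round 2: Briarlake=16 Elkhorn=27 Fernhollow=26 Hollowpine=15 Juniper=15 → close Elkhorn (overflow 18)
  27÷4 = 6 each, +1 to first 3
Round 3: Briarlake=23 Fernhollow=33 Hollowpine=22 Juniper=21 → close Fernhollow (overflow 22)
  33÷3 = 11 each, +1 to first 0
Round 4: Briarlake=34 Hollowpine=33 Juniper=32 → close Briarlake (overflow 22)
  34÷2 = 17 each, +1 to first 0
Round 5: Hollowpine=50 Juniper=49 → close Hollowpine (overflow 38)
  50÷1 = 50 each, +1 to first 0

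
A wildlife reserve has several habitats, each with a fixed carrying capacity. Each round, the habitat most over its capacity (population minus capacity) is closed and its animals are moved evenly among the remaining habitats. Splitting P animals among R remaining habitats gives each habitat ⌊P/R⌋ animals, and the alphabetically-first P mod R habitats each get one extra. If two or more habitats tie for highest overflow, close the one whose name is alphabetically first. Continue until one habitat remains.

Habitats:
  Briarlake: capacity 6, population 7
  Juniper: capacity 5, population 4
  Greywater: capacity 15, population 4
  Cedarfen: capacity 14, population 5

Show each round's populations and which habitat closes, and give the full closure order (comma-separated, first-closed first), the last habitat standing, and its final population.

Round 1: Briarlake=7 Cedarfen=5 Greywater=4 Juniper=4 → close Briarlake (overflow 1)
  7÷3 = 2 each, +1 to first 1
Round 2: Cedarfen=8 Greywater=6 Juniper=6 → close Juniper (overflow 1)
  6÷2 = 3 each, +1 to first 0
Round 3: Cedarfen=11 Greywater=9 → close Cedarfen (overflow -3)
  11÷1 = 11 each, +1 to first 0

Closure order: Briarlake, Juniper, Cedarfen
Last habitat: Greywater with 20 animals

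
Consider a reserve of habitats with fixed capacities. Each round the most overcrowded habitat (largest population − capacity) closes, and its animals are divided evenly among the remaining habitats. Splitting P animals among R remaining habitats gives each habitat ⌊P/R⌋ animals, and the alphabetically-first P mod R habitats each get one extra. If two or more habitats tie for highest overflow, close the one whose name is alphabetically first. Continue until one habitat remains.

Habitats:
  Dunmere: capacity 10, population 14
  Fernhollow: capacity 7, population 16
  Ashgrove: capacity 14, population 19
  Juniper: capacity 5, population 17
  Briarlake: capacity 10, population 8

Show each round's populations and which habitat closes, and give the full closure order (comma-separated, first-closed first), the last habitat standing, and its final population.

Closure order: Juniper, Fernhollow, Ashgrove, Dunmere
Last habitat: Briarlake with 74 animals

Round 1: Ashgrove=19 Briarlake=8 Dunmere=14 Fernhollow=16 Juniper=17 → close Juniper (overflow 12)
  17÷4 = 4 each, +1 to first 1
Round 2: Ashgrove=24 Briarlake=12 Dunmere=18 Fernhollow=20 → close Fernhollow (overflow 13)
  20÷3 = 6 each, +1 to first 2
Round 3: Ashgrove=31 Briarlake=19 Dunmere=24 → close Ashgrove (overflow 17)
  31÷2 = 15 each, +1 to first 1
Round 4: Briarlake=35 Dunmere=39 → close Dunmere (overflow 29)
  39÷1 = 39 each, +1 to first 0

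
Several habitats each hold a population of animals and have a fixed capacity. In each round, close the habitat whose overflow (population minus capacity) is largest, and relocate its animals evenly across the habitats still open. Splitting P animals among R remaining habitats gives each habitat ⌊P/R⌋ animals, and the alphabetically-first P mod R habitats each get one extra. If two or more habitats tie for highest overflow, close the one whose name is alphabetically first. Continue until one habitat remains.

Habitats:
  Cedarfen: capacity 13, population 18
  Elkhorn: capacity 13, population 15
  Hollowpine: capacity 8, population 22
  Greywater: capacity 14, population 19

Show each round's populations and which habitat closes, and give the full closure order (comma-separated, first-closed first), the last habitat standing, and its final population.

Round 1: Cedarfen=18 Elkhorn=15 Greywater=19 Hollowpine=22 → close Hollowpine (overflow 14)
  22÷3 = 7 each, +1 to first 1
Round 2: Cedarfen=26 Elkhorn=22 Greywater=26 → close Cedarfen (overflow 13)
  26÷2 = 13 each, +1 to first 0
Round 3: Elkhorn=35 Greywater=39 → close Greywater (overflow 25)
  39÷1 = 39 each, +1 to first 0

Closure order: Hollowpine, Cedarfen, Greywater
Last habitat: Elkhorn with 74 animals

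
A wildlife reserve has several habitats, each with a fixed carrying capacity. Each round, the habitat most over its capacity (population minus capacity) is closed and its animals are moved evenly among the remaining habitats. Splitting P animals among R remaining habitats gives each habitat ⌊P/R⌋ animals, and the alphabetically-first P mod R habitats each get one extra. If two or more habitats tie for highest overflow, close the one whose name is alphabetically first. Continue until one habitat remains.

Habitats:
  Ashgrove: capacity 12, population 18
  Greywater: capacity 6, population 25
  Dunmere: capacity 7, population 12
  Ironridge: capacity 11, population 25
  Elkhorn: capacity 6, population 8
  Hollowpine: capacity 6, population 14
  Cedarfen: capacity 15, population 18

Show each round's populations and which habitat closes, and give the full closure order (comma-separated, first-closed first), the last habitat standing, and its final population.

Closure order: Greywater, Ironridge, Ashgrove, Hollowpine, Dunmere, Cedarfen
Last habitat: Elkhorn with 120 animals

Round 1: Ashgrove=18 Cedarfen=18 Dunmere=12 Elkhorn=8 Greywater=25 Hollowpine=14 Ironridge=25 → close Greywater (overflow 19)
  25÷6 = 4 each, +1 to first 1
Round 2: Ashgrove=23 Cedarfen=22 Dunmere=16 Elkhorn=12 Hollowpine=18 Ironridge=29 → close Ironridge (overflow 18)
  29÷5 = 5 each, +1 to first 4
Round 3: Ashgrove=29 Cedarfen=28 Dunmere=22 Elkhorn=18 Hollowpine=23 → close Ashgrove (overflow 17)
  29÷4 = 7 each, +1 to first 1
Round 4: Cedarfen=36 Dunmere=29 Elkhorn=25 Hollowpine=30 → close Hollowpine (overflow 24)
  30÷3 = 10 each, +1 to first 0
Round 5: Cedarfen=46 Dunmere=39 Elkhorn=35 → close Dunmere (overflow 32)
  39÷2 = 19 each, +1 to first 1
Round 6: Cedarfen=66 Elkhorn=54 → close Cedarfen (overflow 51)
  66÷1 = 66 each, +1 to first 0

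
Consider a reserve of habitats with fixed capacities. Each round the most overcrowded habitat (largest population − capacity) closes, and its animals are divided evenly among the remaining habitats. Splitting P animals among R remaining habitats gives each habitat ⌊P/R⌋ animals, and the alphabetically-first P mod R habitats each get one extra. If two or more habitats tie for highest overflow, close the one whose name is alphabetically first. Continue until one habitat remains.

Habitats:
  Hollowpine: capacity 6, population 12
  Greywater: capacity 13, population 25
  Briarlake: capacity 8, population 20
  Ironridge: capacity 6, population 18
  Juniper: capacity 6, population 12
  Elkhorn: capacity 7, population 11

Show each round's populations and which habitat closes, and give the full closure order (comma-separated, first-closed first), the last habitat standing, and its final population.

Round 1: Briarlake=20 Elkhorn=11 Greywater=25 Hollowpine=12 Ironridge=18 Juniper=12 → close Briarlake (overflow 12)
  20÷5 = 4 each, +1 to first 0
Round 2: Elkhorn=15 Greywater=29 Hollowpine=16 Ironridge=22 Juniper=16 → close Greywater (overflow 16)
  29÷4 = 7 each, +1 to first 1
Round 3: Elkhorn=23 Hollowpine=23 Ironridge=29 Juniper=23 → close Ironridge (overflow 23)
  29÷3 = 9 each, +1 to first 2
Round 4: Elkhorn=33 Hollowpine=33 Juniper=32 → close Hollowpine (overflow 27)
  33÷2 = 16 each, +1 to first 1
Round 5: Elkhorn=50 Juniper=48 → close Elkhorn (overflow 43)
  50÷1 = 50 each, +1 to first 0

Closure order: Briarlake, Greywater, Ironridge, Hollowpine, Elkhorn
Last habitat: Juniper with 98 animals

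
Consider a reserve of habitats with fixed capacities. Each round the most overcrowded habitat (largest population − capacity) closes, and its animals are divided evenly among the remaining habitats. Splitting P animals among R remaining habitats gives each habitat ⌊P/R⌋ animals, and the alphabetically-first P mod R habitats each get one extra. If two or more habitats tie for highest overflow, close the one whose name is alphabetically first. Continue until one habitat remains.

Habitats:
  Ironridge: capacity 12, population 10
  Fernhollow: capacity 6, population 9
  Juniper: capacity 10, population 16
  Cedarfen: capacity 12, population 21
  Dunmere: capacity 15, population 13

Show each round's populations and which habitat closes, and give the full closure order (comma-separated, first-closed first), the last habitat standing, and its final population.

Round 1: Cedarfen=21 Dunmere=13 Fernhollow=9 Ironridge=10 Juniper=16 → close Cedarfen (overflow 9)
  21÷4 = 5 each, +1 to first 1
Round 2: Dunmere=19 Fernhollow=14 Ironridge=15 Juniper=21 → close Juniper (overflow 11)
  21÷3 = 7 each, +1 to first 0
Round 3: Dunmere=26 Fernhollow=21 Ironridge=22 → close Fernhollow (overflow 15)
  21÷2 = 10 each, +1 to first 1
Round 4: Dunmere=37 Ironridge=32 → close Dunmere (overflow 22)
  37÷1 = 37 each, +1 to first 0

Closure order: Cedarfen, Juniper, Fernhollow, Dunmere
Last habitat: Ironridge with 69 animals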